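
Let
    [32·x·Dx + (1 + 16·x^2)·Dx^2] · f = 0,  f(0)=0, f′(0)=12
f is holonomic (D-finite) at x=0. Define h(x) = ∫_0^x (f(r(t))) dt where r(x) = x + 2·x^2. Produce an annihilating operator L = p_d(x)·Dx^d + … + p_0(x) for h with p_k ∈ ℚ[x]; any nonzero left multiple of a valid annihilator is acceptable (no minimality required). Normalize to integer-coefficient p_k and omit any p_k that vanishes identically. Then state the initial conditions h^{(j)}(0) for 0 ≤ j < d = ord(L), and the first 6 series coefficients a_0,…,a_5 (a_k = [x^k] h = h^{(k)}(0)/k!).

L = (-4 + 32·x + 256·x^2 + 768·x^3 + 768·x^4)·Dx^2 + (1 + 4·x + 16·x^2 + 128·x^3 + 320·x^4 + 256·x^5)·Dx^3  (order 3).
h: a_k = 0, 0, 6, 8, -16, -384/5, …
ICs: h(0) = 0, h′(0) = 0, h′′(0) = 12.

f: a_k = 0, 12, 0, -64, 0, 3072/5, …
L₀ from L_f via x↦r, Dx↦r'^{-1}Dx.
h=∫₀ˣh₀: take L = L₀·Dx.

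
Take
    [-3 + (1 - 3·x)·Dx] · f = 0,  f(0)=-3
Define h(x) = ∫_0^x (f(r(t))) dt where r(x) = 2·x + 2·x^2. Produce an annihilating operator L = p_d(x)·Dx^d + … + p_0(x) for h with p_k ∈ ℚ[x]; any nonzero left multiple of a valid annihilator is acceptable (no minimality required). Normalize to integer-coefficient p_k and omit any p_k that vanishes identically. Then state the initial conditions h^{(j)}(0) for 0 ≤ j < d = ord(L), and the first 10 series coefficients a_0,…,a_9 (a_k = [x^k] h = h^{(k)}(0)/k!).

L = (6 + 12·x)·Dx + (-1 + 6·x + 6·x^2)·Dx^2  (order 2).
h: a_k = 0, -3, -9, -42, -216, -1188, -6804, -280584/7, -241056, -1472688, …
ICs: h(0) = 0, h′(0) = -3.

f: a_k = -3, -9, -27, -81, -243, -729, -2187, -6561, -19683, -59049, …
f∘r: x↦r, Dx↦Dx/r' in L_f ⇒ L₀.
∫: right-multiply L₀ by Dx.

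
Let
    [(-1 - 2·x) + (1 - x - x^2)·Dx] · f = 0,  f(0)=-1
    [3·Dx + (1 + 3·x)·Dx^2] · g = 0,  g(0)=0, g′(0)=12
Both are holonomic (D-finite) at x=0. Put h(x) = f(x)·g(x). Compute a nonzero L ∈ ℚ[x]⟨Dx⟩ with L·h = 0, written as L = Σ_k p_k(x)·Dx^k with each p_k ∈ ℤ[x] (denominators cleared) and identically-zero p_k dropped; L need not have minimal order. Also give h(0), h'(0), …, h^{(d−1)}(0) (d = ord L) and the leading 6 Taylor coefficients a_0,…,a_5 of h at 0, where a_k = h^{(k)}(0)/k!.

f: a_k = -1, -1, -2, -3, -5, -8, …
g: a_k = 0, 12, -18, 36, -81, 972/5, …
f·g: L₀ = L_f ⊗_s L_g, ord ≤ 1·2.
L = (5 + 12·x) + (-1 + 13·x + 15·x^2)·Dx + (-1 - 2·x + 4·x^2 + 3·x^3)·Dx^2  (order 2).
h: a_k = 0, -12, 6, -42, 45, -957/5, …
ICs: h(0) = 0, h′(0) = -12.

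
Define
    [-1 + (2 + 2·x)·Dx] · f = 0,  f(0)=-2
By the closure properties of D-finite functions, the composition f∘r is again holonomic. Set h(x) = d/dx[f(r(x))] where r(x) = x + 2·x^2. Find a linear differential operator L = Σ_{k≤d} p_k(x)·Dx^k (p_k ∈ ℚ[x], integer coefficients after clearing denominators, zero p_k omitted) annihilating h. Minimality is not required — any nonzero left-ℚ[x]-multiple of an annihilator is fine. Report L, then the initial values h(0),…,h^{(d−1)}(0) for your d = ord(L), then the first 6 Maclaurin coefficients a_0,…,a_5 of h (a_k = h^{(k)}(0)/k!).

f: a_k = -2, -1, 1/4, -1/8, 5/64, -7/128, …
Substitute x→r, Dx→(1/r')Dx; clear ⇒ L₀.
Differentiate: ansatz ord ≤ ord L₀ ⇒ L.
L = 7 + (-2 - 10·x - 12·x^2 - 16·x^3)·Dx  (order 1).
h: a_k = -1, -7/2, 21/8, 21/16, -595/128, 567/256, …
ICs: h(0) = -1.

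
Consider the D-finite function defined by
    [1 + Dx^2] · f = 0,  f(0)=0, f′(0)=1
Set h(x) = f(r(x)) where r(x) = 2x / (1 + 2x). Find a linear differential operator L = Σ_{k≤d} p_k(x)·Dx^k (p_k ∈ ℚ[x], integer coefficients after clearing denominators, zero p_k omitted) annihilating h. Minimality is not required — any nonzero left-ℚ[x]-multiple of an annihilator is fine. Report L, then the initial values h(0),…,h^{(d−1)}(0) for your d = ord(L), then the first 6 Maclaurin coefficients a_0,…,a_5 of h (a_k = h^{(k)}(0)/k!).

L = 4 + (4 + 24·x + 48·x^2 + 32·x^3)·Dx + (1 + 8·x + 24·x^2 + 32·x^3 + 16·x^4)·Dx^2  (order 2).
h: a_k = 0, 2, -4, 20/3, -8, 4/15, …
ICs: h(0) = 0, h′(0) = 2.

f: a_k = 0, 1, 0, -1/6, 0, 1/120, …
f∘r: x↦r, Dx↦Dx/r' in L_f ⇒ L₀.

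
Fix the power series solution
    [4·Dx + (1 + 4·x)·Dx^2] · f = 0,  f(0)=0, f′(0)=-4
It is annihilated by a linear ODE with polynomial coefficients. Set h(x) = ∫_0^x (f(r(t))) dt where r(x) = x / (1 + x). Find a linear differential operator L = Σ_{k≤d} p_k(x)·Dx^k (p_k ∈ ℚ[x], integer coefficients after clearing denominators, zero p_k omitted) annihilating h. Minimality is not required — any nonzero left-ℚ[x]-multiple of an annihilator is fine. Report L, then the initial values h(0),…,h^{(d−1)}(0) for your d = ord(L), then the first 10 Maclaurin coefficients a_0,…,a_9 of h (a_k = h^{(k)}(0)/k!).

L = (6 + 10·x)·Dx^2 + (1 + 6·x + 5·x^2)·Dx^3  (order 3).
h: a_k = 0, 0, -2, 4, -31/3, 156/5, -1562/15, 372, -19531/14, 16276/3, …
ICs: h(0) = 0, h′(0) = 0, h′′(0) = -4.

f: a_k = 0, -4, 8, -64/3, 64, -1024/5, 2048/3, -16384/7, 8192, -262144/9, …
Substitute x→r, Dx→(1/r')Dx; clear ⇒ L₀.
h=∫₀ˣh₀: take L = L₀·Dx.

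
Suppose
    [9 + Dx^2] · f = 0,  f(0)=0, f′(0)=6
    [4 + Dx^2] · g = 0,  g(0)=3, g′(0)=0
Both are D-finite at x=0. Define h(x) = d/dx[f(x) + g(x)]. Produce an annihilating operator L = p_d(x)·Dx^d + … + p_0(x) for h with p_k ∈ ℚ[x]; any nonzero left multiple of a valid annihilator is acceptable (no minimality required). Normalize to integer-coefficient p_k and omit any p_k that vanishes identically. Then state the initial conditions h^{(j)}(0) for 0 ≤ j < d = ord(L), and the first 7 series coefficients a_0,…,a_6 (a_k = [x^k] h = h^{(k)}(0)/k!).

f: a_k = 0, 6, 0, -9, 0, 81/20, 0, …
g: a_k = 3, 0, -6, 0, 2, 0, -4/15, …
Weyl lclm of L_f,L_g ⇒ L₀ (ord ≤ 4).
Differentiate: ansatz ord ≤ ord L₀ ⇒ L.
L = 36 + 13·Dx^2 + Dx^4  (order 4).
h: a_k = 6, -12, -27, 8, 81/4, -8/5, -243/40, …
ICs: h(0) = 6, h′(0) = -12, h′′(0) = -54, h′′′(0) = 48.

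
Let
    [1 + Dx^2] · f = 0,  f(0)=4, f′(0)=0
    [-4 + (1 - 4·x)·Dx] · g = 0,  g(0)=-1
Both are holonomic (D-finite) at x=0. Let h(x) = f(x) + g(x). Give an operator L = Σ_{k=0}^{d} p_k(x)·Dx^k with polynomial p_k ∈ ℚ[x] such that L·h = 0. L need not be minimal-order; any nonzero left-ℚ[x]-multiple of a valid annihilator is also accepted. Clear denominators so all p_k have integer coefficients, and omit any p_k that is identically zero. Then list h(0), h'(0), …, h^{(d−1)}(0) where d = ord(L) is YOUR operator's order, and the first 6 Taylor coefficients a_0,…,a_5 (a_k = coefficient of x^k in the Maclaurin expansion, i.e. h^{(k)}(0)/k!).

f: a_k = 4, 0, -2, 0, 1/6, 0, …
g: a_k = -1, -4, -16, -64, -256, -1024, …
Weyl lclm of L_f,L_g ⇒ L₀ (ord ≤ 3).
L = (-388 + 32·x - 64·x^2) + (33 - 140·x + 48·x^2 - 64·x^3)·Dx + (-388 + 32·x - 64·x^2)·Dx^2 + (33 - 140·x + 48·x^2 - 64·x^3)·Dx^3  (order 3).
h: a_k = 3, -4, -18, -64, -1535/6, -1024, …
ICs: h(0) = 3, h′(0) = -4, h′′(0) = -36.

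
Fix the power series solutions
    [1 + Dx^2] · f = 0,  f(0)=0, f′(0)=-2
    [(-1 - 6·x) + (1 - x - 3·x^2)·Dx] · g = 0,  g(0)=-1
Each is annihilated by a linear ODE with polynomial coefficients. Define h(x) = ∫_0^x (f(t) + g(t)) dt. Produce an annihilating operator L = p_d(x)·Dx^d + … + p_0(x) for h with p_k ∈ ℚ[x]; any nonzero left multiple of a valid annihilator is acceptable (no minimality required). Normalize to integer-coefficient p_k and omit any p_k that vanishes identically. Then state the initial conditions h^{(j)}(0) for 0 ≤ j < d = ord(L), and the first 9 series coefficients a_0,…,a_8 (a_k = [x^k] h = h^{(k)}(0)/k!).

L = (-43 - 292·x - 307·x^2 - 624·x^3 - 45·x^4 - 54·x^5)·Dx + (9 + 7·x + 6·x^2 - 91·x^3 - 144·x^4 - 27·x^5 - 27·x^6)·Dx^2 + (-43 - 292·x - 307·x^2 - 624·x^3 - 45·x^4 - 54·x^5)·Dx^3 + (9 + 7·x + 6·x^2 - 91·x^3 - 144·x^4 - 27·x^5 - 27·x^6)·Dx^4  (order 4).
h: a_k = 0, -1, -3/2, -4/3, -5/3, -19/5, -2401/360, -97/7, -546839/20160, …
ICs: h(0) = 0, h′(0) = -1, h′′(0) = -3, h′′′(0) = -8.

f: a_k = 0, -2, 0, 1/3, 0, -1/60, 0, 1/2520, 0, …
g: a_k = -1, -1, -4, -7, -19, -40, -97, -217, -508, …
L₀ := lclm(L_f,L_g); ord L₀ ≤ 2+1.
h=∫h₀ ⇒ L = L₀·Dx.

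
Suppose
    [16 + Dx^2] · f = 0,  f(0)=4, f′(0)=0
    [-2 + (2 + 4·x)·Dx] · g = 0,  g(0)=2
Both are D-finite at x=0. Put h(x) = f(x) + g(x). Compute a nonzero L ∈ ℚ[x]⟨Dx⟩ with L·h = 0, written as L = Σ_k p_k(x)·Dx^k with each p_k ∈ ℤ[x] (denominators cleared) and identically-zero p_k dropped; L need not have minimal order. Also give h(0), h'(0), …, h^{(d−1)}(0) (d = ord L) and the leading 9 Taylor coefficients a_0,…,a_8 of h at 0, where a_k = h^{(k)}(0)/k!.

f: a_k = 4, 0, -32, 0, 128/3, 0, -1024/45, 0, 2048/315, …
g: a_k = 2, 2, -1, 1, -5/4, 7/4, -21/8, 33/8, -429/64, …
h₀=f+g: left-lcm gives L₀, ord ≤ 3.
L = (-304 - 1024·x - 1024·x^2) + (240 + 1504·x + 3072·x^2 + 2048·x^3)·Dx + (-19 - 64·x - 64·x^2)·Dx^2 + (15 + 94·x + 192·x^2 + 128·x^3)·Dx^3  (order 3).
h: a_k = 6, 2, -33, 1, 497/12, 7/4, -9137/360, 33/8, -4063/20160, …
ICs: h(0) = 6, h′(0) = 2, h′′(0) = -66.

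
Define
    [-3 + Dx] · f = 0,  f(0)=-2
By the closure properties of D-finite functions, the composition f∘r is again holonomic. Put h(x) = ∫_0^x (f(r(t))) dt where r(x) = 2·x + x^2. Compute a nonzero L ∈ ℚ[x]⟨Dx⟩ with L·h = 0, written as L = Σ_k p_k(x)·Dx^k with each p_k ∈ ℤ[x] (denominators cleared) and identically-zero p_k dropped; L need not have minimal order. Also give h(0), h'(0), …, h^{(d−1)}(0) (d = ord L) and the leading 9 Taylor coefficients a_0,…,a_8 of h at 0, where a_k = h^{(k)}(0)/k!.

f: a_k = -2, -6, -9, -9, -27/4, -81/20, -81/40, -243/280, -729/2240, …
Substitute x→r, Dx→(1/r')Dx; clear ⇒ L₀.
h=∫h₀ ⇒ L = L₀·Dx.
L = (-6 - 6·x)·Dx + Dx^2  (order 2).
h: a_k = 0, -2, -6, -14, -27, -45, -333/5, -3123/35, -15363/140, …
ICs: h(0) = 0, h′(0) = -2.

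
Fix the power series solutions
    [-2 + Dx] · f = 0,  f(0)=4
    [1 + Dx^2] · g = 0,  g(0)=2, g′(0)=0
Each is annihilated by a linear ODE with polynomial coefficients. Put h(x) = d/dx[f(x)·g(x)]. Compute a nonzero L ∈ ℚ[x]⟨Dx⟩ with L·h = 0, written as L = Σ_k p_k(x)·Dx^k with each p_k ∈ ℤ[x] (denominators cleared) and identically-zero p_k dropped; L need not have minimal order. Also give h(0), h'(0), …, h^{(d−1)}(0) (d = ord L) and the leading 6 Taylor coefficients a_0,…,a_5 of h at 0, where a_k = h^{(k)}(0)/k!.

L = 5 - 4·Dx + Dx^2  (order 2).
h: a_k = 16, 24, 8, -28/3, -38/3, -39/5, …
ICs: h(0) = 16, h′(0) = 24.

f: a_k = 4, 8, 8, 16/3, 8/3, 16/15, …
g: a_k = 2, 0, -1, 0, 1/12, 0, …
Sym-product of L_f,L_g gives L₀ (≤ ord 2).
h=h₀': d/dx-closure on L₀ ⇒ L.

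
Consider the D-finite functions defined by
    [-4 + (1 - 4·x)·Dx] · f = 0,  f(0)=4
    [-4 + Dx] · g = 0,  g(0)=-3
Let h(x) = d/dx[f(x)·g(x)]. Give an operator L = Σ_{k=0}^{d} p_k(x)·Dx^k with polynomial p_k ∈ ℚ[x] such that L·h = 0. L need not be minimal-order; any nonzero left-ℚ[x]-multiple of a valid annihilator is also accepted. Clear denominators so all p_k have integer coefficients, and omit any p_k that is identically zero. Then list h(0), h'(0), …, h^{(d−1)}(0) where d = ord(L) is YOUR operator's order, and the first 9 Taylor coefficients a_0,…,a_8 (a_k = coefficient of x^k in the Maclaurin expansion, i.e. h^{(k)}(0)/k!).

f: a_k = 4, 16, 64, 256, 1024, 4096, 16384, 65536, 262144, …
g: a_k = -3, -12, -24, -32, -32, -128/5, -256/15, -1024/105, -512/105, …
h₀=f·g: eliminate ⇒ L₀, order ≤ 1·1.
h₀' ⇒ L via d/dx closure of L₀.
L = (10 - 32·x + 32·x^2) + (-1 + 6·x - 8·x^2)·Dx  (order 1).
h: a_k = -96, -960, -6144, -33280, -166912, -4007936/5, -11223040/3, -1795702784/105, -1616134144/21, …
ICs: h(0) = -96.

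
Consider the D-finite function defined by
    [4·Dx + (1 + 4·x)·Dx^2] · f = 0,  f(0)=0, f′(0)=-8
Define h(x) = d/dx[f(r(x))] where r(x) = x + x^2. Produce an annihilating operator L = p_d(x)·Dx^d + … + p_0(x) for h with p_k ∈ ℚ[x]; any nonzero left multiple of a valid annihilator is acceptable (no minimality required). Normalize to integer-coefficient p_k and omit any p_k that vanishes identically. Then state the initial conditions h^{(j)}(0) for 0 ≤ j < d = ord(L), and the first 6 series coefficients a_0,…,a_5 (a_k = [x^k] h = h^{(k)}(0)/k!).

f: a_k = 0, -8, 16, -128/3, 128, -2048/5, …
Substitute x→r, Dx→(1/r')Dx; clear ⇒ L₀.
h₀' ⇒ L via d/dx closure of L₀.
L = 2 + (1 + 2·x)·Dx  (order 1).
h: a_k = -8, 16, -32, 64, -128, 256, …
ICs: h(0) = -8.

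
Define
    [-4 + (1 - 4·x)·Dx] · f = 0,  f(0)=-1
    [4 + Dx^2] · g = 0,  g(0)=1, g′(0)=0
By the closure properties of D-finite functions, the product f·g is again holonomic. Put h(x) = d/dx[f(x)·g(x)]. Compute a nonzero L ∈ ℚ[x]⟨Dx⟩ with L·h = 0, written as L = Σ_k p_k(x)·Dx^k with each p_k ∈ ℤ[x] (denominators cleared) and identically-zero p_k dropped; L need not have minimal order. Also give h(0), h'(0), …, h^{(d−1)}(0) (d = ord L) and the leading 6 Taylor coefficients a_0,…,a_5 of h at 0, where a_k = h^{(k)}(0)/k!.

f: a_k = -1, -4, -16, -64, -256, -1024, …
g: a_k = 1, 0, -2, 0, 2/3, 0, …
f·g: L₀ = L_f ⊗_s L_g, ord ≤ 1·2.
h=h₀': d/dx-closure on L₀ ⇒ L.
L = (-28 - 32·x + 64·x^2) + (-8 + 32·x)·Dx + (1 - 8·x + 16·x^2)·Dx^2  (order 2).
h: a_k = -4, -28, -168, -2696/3, -13480/3, -323512/15, …
ICs: h(0) = -4, h′(0) = -28.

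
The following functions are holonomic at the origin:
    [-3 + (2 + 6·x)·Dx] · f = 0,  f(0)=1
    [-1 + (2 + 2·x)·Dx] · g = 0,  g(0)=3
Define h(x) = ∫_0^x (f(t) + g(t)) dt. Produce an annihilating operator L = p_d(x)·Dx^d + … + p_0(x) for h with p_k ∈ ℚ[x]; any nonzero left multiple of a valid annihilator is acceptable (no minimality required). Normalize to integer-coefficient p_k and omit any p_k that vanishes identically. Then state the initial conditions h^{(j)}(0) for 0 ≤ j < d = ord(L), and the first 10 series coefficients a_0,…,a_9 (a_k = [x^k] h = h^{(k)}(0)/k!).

L = -3·Dx + (8 + 12·x)·Dx^2 + (4 + 16·x + 12·x^2)·Dx^3  (order 3).
h: a_k = 0, 4, 3/2, -1/2, 15/32, -21/32, 287/256, -549/256, 36135/8192, -78221/8192, …
ICs: h(0) = 0, h′(0) = 4, h′′(0) = 3.

f: a_k = 1, 3/2, -9/8, 27/16, -405/128, 1701/256, -15309/1024, 72171/2048, -2814669/32768, 14073345/65536, …
g: a_k = 3, 3/2, -3/8, 3/16, -15/128, 21/256, -63/1024, 99/2048, -1287/32768, 2145/65536, …
Sum ⇒ L₀ = lclm(L_f,L_g) in ℚ(x)⟨Dx⟩.
Integrate: L := L₀·Dx.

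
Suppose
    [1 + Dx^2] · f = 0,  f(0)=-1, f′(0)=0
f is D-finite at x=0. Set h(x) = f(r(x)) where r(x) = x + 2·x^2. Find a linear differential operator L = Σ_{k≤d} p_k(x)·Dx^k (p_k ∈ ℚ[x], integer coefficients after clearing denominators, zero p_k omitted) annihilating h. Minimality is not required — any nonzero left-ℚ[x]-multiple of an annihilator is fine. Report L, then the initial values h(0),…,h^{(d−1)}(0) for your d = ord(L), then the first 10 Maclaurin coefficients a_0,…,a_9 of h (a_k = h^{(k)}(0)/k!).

L = (1 + 12·x + 48·x^2 + 64·x^3) - 4·Dx + (1 + 4·x)·Dx^2  (order 2).
h: a_k = -1, 0, 1/2, 2, 47/24, -1/3, -719/720, -79/60, -23521/40320, 559/2520, …
ICs: h(0) = -1, h′(0) = 0.

f: a_k = -1, 0, 1/2, 0, -1/24, 0, 1/720, 0, -1/40320, 0, …
h₀=f(r): pull back L_f along r ⇒ L₀.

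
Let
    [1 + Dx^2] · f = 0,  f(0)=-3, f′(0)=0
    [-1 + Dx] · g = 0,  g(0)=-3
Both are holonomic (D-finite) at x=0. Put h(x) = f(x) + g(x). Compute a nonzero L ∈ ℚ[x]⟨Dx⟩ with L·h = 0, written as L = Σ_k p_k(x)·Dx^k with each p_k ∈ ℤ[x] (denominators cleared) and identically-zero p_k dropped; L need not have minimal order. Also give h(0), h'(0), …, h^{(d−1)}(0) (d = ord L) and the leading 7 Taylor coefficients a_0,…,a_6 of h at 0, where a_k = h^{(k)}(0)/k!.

f: a_k = -3, 0, 3/2, 0, -1/8, 0, 1/240, …
g: a_k = -3, -3, -3/2, -1/2, -1/8, -1/40, -1/240, …
L₀ := lclm(L_f,L_g); ord L₀ ≤ 2+1.
L = -1 + Dx - Dx^2 + Dx^3  (order 3).
h: a_k = -6, -3, 0, -1/2, -1/4, -1/40, 0, …
ICs: h(0) = -6, h′(0) = -3, h′′(0) = 0.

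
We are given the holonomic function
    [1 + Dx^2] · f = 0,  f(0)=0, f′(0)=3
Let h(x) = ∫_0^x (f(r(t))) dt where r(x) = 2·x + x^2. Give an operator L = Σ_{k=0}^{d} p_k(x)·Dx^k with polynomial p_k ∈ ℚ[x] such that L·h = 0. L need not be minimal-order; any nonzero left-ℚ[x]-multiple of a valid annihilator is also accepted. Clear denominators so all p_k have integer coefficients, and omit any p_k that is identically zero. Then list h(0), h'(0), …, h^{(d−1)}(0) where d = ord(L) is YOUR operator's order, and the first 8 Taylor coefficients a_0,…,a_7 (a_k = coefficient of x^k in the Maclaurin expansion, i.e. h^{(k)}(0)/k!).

L = (4 + 12·x + 12·x^2 + 4·x^3)·Dx - Dx^2 + (1 + x)·Dx^3  (order 3).
h: a_k = 0, 0, 3, 1, -1, -6/5, -11/30, 3/14, …
ICs: h(0) = 0, h′(0) = 0, h′′(0) = 6.

f: a_k = 0, 3, 0, -1/2, 0, 1/40, 0, -1/1680, …
h₀=f(r): pull back L_f along r ⇒ L₀.
h=∫₀ˣh₀: take L = L₀·Dx.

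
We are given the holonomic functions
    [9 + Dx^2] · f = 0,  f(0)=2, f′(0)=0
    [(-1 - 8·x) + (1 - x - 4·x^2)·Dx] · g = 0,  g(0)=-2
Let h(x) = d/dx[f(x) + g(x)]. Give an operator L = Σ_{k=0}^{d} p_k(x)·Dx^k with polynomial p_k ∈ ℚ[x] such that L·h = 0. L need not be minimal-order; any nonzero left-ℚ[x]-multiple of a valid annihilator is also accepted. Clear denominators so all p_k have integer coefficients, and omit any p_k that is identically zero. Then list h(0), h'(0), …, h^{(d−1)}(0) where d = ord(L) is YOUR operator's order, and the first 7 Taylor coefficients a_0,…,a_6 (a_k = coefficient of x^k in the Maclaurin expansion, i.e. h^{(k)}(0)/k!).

f: a_k = 2, 0, -9, 0, 27/4, 0, -81/40, …
g: a_k = -2, -2, -10, -18, -58, -130, -362, …
Sum ⇒ L₀ = lclm(L_f,L_g) in ℚ(x)⟨Dx⟩.
h₀' ⇒ L via d/dx closure of L₀.
L = (2358 + 13068·x + 57006·x^2 + 38520·x^3 + 83520·x^4 + 31104·x^5 + 41472·x^6) + (-189 - 1413·x + 1251·x^2 + 4203·x^3 + 5580·x^4 + 11952·x^5 + 12096·x^6 + 13824·x^7)·Dx + (262 + 1452·x + 6334·x^2 + 4280·x^3 + 9280·x^4 + 3456·x^5 + 4608·x^6)·Dx^2 + (-21 - 157·x + 139·x^2 + 467·x^3 + 620·x^4 + 1328·x^5 + 1344·x^6 + 1536·x^7)·Dx^3  (order 3).
h: a_k = -2, -38, -54, -205, -650, -43683/20, -6174, …
ICs: h(0) = -2, h′(0) = -38, h′′(0) = -108.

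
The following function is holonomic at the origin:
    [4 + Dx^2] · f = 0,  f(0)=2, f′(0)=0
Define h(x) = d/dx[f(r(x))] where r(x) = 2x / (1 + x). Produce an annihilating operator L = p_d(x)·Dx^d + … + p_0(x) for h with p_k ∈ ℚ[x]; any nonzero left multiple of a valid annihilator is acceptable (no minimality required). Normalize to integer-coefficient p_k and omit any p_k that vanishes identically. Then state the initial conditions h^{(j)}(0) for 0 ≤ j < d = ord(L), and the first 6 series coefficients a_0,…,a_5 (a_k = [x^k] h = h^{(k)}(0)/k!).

L = (22 + 12·x + 6·x^2) + (6 + 18·x + 18·x^2 + 6·x^3)·Dx + (1 + 4·x + 6·x^2 + 4·x^3 + x^4)·Dx^2  (order 2).
h: a_k = 0, -32, 96, -320/3, -320/3, 10976/15, …
ICs: h(0) = 0, h′(0) = -32.

f: a_k = 2, 0, -4, 0, 4/3, 0, …
h₀=f(r): pull back L_f along r ⇒ L₀.
h₀' ⇒ L via d/dx closure of L₀.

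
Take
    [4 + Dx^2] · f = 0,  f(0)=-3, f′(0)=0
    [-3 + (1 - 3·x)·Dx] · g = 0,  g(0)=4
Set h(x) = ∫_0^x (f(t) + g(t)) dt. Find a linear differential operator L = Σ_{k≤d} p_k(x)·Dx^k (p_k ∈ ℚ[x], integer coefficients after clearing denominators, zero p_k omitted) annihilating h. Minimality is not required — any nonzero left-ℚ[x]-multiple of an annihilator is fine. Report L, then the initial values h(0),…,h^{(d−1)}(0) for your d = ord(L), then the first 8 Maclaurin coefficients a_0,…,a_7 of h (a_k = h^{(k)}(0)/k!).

f: a_k = -3, 0, 6, 0, -2, 0, 4/15, 0, …
g: a_k = 4, 12, 36, 108, 324, 972, 2916, 8748, …
Weyl lclm of L_f,L_g ⇒ L₀ (ord ≤ 3).
h=∫h₀ ⇒ L = L₀·Dx.
L = (-348 + 144·x - 216·x^2)·Dx + (44 - 180·x + 216·x^2 - 216·x^3)·Dx^2 + (-87 + 36·x - 54·x^2)·Dx^3 + (11 - 45·x + 54·x^2 - 54·x^3)·Dx^4  (order 4).
h: a_k = 0, 1, 6, 14, 27, 322/5, 162, 43744/105, …
ICs: h(0) = 0, h′(0) = 1, h′′(0) = 12, h′′′(0) = 84.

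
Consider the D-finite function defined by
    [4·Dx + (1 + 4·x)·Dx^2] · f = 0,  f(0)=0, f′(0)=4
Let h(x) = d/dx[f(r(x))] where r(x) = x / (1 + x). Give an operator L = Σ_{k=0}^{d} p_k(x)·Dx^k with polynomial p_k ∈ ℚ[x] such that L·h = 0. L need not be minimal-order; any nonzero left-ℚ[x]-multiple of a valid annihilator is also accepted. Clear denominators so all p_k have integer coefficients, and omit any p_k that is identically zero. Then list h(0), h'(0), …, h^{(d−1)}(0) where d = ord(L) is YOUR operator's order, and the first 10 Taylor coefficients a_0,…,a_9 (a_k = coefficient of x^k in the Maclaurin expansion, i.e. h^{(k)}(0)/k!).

f: a_k = 0, 4, -8, 64/3, -64, 1024/5, -2048/3, 16384/7, -8192, 262144/9, …
h₀=f(r): pull back L_f along r ⇒ L₀.
h₀' ⇒ L via d/dx closure of L₀.
L = (6 + 10·x) + (1 + 6·x + 5·x^2)·Dx  (order 1).
h: a_k = 4, -24, 124, -624, 3124, -15624, 78124, -390624, 1953124, -9765624, …
ICs: h(0) = 4.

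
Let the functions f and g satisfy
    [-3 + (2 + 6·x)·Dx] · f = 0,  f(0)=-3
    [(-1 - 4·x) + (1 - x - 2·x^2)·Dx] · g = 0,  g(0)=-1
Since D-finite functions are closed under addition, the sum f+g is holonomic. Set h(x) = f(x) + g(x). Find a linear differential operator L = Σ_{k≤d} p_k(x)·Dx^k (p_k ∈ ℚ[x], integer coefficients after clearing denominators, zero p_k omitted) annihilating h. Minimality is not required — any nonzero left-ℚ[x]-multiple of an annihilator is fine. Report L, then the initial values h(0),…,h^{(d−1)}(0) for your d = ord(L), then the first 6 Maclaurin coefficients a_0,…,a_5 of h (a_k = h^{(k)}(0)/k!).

L = (45 + 207·x + 306·x^2 + 360·x^3) + (-33 - 174·x - 573·x^2 - 1044·x^3 - 900·x^4)·Dx + (-2 + 30·x + 138·x^2 - 38·x^3 - 504·x^4 - 360·x^5)·Dx^2  (order 2).
h: a_k = -4, -11/2, 3/8, -161/16, -193/128, -10479/256, …
ICs: h(0) = -4, h′(0) = -11/2.

f: a_k = -3, -9/2, 27/8, -81/16, 1215/128, -5103/256, …
g: a_k = -1, -1, -3, -5, -11, -21, …
h₀=f+g: left-lcm gives L₀, ord ≤ 2.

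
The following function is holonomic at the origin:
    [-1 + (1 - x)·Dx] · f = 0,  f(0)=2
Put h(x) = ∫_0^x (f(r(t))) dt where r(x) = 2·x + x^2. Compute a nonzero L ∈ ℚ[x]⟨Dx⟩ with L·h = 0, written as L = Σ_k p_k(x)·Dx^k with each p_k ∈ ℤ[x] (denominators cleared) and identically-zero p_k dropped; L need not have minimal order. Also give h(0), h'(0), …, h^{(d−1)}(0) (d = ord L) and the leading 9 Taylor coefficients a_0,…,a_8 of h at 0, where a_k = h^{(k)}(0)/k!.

L = (2 + 2·x)·Dx + (-1 + 2·x + x^2)·Dx^2  (order 2).
h: a_k = 0, 2, 2, 10/3, 6, 58/5, 70/3, 338/7, 102, …
ICs: h(0) = 0, h′(0) = 2.

f: a_k = 2, 2, 2, 2, 2, 2, 2, 2, 2, …
L₀ from L_f via x↦r, Dx↦r'^{-1}Dx.
Integrate: L := L₀·Dx.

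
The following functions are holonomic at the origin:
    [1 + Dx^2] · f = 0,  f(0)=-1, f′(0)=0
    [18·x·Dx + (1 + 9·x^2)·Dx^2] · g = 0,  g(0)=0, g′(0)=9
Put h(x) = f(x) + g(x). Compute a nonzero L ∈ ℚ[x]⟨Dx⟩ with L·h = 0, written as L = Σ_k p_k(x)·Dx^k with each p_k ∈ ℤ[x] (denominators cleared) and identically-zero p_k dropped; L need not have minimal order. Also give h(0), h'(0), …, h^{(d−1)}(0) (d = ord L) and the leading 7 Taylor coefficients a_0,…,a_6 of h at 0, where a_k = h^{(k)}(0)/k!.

L = (-1926·x + 17820·x^3 + 1458·x^5)·Dx + (-17 + 351·x^2 + 4617·x^4 + 729·x^6)·Dx^2 + (-1926·x + 17820·x^3 + 1458·x^5)·Dx^3 + (-17 + 351·x^2 + 4617·x^4 + 729·x^6)·Dx^4  (order 4).
h: a_k = -1, 9, 1/2, -27, -1/24, 729/5, 1/720, …
ICs: h(0) = -1, h′(0) = 9, h′′(0) = 1, h′′′(0) = -162.

f: a_k = -1, 0, 1/2, 0, -1/24, 0, 1/720, …
g: a_k = 0, 9, 0, -27, 0, 729/5, 0, …
f+g: L₀ = lclm(L_f,L_g), ord ≤ 2+2.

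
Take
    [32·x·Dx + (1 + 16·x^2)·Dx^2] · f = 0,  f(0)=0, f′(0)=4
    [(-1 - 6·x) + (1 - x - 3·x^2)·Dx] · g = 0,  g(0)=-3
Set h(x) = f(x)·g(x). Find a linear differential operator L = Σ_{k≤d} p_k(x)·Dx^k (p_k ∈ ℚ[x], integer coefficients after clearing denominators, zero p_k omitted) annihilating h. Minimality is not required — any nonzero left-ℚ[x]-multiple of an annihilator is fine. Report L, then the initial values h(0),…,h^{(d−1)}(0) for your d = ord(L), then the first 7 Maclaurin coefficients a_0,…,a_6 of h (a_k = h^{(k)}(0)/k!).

L = (6 + 32·x + 288·x^2) + (2 - 20·x + 64·x^2 + 288·x^3)·Dx + (-1 + x - 13·x^2 + 16·x^3 + 48·x^4)·Dx^2  (order 2).
h: a_k = 0, -12, -12, 16, -20, -2932/5, -3232/5, …
ICs: h(0) = 0, h′(0) = -12.

f: a_k = 0, 4, 0, -64/3, 0, 1024/5, 0, …
g: a_k = -3, -3, -12, -21, -57, -120, -291, …
Sym-product of L_f,L_g gives L₀ (≤ ord 2).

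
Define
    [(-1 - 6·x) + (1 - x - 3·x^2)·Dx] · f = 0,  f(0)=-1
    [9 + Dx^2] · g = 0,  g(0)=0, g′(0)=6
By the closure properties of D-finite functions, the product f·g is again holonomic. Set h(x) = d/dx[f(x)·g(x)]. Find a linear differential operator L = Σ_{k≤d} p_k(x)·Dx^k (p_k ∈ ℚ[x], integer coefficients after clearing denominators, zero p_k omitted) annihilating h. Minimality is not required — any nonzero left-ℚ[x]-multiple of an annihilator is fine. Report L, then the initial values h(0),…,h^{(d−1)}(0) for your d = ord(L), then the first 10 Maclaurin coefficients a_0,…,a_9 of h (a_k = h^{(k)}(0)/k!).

f: a_k = -1, -1, -4, -7, -19, -40, -97, -217, -508, -1159, …
g: a_k = 0, 6, 0, -9, 0, 81/20, 0, -243/280, 0, 243/2240, …
Sym-product of L_f,L_g gives L₀ (≤ ord 2).
h=h₀': d/dx-closure on L₀ ⇒ L.
L = (-15 - 54·x - 135·x^2 + 162·x^3 + 243·x^4) + (6·x + 54·x^2 + 108·x^3)·Dx + (1 - 4·x - 9·x^2 + 18·x^3 + 27·x^4)·Dx^2  (order 2).
h: a_k = -6, -12, -45, -132, -1641/4, -10863/10, -119373/40, -54291/7, -9066303/448, -11551755/224, …
ICs: h(0) = -6, h′(0) = -12.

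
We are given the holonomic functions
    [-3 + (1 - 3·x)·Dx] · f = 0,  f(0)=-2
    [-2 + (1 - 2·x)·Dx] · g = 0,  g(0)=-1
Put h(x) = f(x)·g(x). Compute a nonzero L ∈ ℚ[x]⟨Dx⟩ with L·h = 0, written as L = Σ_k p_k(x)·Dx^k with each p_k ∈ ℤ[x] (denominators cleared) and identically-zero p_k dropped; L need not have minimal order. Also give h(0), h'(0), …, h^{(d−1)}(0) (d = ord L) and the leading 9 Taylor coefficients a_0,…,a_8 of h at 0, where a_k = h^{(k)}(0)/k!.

L = (-5 + 12·x) + (1 - 5·x + 6·x^2)·Dx  (order 1).
h: a_k = 2, 10, 38, 130, 422, 1330, 4118, 12610, 38342, …
ICs: h(0) = 2.

f: a_k = -2, -6, -18, -54, -162, -486, -1458, -4374, -13122, …
g: a_k = -1, -2, -4, -8, -16, -32, -64, -128, -256, …
L₀ := L_f ⊗_s L_g (sym. prod.), ord ≤ 1.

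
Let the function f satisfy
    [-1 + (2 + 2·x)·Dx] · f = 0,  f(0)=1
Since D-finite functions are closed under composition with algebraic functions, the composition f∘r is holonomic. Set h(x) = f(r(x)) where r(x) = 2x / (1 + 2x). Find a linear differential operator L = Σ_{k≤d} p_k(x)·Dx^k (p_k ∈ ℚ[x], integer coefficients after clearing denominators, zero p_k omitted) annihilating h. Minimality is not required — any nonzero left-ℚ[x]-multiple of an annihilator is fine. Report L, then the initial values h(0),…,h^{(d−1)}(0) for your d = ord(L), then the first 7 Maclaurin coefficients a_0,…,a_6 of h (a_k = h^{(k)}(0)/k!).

L = -1 + (1 + 6·x + 8·x^2)·Dx  (order 1).
h: a_k = 1, 1, -5/2, 13/2, -141/8, 399/8, -2353/16, …
ICs: h(0) = 1.

f: a_k = 1, 1/2, -1/8, 1/16, -5/128, 7/256, -21/1024, …
h₀=f(r): pull back L_f along r ⇒ L₀.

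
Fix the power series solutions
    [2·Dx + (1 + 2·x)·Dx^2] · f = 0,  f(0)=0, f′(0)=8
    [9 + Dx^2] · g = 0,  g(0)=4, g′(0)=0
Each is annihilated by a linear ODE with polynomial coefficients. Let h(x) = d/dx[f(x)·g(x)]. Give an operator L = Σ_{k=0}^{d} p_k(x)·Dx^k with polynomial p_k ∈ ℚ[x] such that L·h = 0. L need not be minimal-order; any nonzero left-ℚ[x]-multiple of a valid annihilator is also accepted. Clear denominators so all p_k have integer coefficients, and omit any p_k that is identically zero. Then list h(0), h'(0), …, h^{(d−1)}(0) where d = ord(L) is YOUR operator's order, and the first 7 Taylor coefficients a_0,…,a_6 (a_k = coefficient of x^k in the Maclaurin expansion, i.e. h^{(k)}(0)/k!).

L = (-1890 - 5103·x + 24057·x^2 + 163296·x^3 + 344088·x^4 + 314928·x^5 + 104976·x^6) + (-297 + 1998·x + 19440·x^2 + 51840·x^3 + 58320·x^4 + 23328·x^5)·Dx + (-147 + 738·x + 11106·x^2 + 44064·x^3 + 80352·x^4 + 69984·x^5 + 23328·x^6)·Dx^2 + (-33 + 222·x + 2160·x^2 + 5760·x^3 + 6480·x^4 + 2592·x^5)·Dx^3 + (7 + 145·x + 937·x^2 + 2880·x^3 + 4680·x^4 + 3888·x^5 + 1296·x^6)·Dx^4  (order 4).
h: a_k = 32, -64, -304, 320, 92, 56, -1982/5, …
ICs: h(0) = 32, h′(0) = -64, h′′(0) = -608, h′′′(0) = 1920.

f: a_k = 0, 8, -8, 32/3, -16, 128/5, -128/3, …
g: a_k = 4, 0, -18, 0, 27/2, 0, -81/20, …
h₀=f·g: eliminate ⇒ L₀, order ≤ 2·2.
h₀' ⇒ L via d/dx closure of L₀.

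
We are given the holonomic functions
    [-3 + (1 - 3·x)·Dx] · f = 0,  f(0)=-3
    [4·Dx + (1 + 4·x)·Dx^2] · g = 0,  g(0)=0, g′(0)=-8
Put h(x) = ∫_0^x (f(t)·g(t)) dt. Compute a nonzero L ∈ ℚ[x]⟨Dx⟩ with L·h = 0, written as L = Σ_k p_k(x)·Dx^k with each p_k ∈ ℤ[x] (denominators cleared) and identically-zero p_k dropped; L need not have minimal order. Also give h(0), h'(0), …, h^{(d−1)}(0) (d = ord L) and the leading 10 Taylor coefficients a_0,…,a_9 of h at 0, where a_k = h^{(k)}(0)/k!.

f: a_k = -3, -9, -27, -81, -243, -729, -2187, -6561, -19683, -59049, …
g: a_k = 0, -8, 16, -128/3, 128, -2048/5, 4096/3, -32768/7, 16384, -524288/9, …
f·g: L₀ = L_f ⊗_s L_g, ord ≤ 1·2.
Integrate: L := L₀·Dx.
L = 12·Dx + (2 + 36·x)·Dx^2 + (-1 - x + 12·x^2)·Dx^3  (order 3).
h: a_k = 0, 0, 12, 8, 50, 216/5, 1564/5, 1096/5, 81579/35, 79192/105, …
ICs: h(0) = 0, h′(0) = 0, h′′(0) = 24.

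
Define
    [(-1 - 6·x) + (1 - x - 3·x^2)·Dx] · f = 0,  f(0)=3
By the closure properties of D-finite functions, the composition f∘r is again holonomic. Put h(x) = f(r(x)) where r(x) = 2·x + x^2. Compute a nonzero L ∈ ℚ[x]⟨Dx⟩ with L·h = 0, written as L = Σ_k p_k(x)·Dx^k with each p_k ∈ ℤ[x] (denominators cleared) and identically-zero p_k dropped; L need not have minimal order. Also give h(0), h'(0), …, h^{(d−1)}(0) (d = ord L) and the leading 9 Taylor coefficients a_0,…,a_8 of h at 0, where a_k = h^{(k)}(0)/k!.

f: a_k = 3, 3, 12, 21, 57, 120, 291, 651, 1524, …
f∘r: x↦r, Dx↦Dx/r' in L_f ⇒ L₀.
L = (2 + 26·x + 36·x^2 + 12·x^3) + (-1 + 2·x + 13·x^2 + 12·x^3 + 3·x^4)·Dx  (order 1).
h: a_k = 3, 6, 51, 216, 1176, 5790, 29613, 149256, 756489, …
ICs: h(0) = 3.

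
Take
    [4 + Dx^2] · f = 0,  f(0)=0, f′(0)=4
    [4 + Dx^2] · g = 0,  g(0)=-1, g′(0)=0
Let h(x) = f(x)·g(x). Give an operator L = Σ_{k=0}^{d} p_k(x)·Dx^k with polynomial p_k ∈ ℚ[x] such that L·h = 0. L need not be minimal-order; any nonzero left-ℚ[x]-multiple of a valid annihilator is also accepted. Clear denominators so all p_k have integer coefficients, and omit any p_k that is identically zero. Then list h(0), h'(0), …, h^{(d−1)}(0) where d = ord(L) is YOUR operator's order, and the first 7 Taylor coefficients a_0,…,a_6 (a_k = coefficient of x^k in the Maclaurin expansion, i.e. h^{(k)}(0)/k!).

f: a_k = 0, 4, 0, -8/3, 0, 8/15, 0, …
g: a_k = -1, 0, 2, 0, -2/3, 0, 4/45, …
Product ⇒ symmetric product L₀, ord ≤ 4.
L = 16·Dx + Dx^3  (order 3).
h: a_k = 0, -4, 0, 32/3, 0, -128/15, 0, …
ICs: h(0) = 0, h′(0) = -4, h′′(0) = 0.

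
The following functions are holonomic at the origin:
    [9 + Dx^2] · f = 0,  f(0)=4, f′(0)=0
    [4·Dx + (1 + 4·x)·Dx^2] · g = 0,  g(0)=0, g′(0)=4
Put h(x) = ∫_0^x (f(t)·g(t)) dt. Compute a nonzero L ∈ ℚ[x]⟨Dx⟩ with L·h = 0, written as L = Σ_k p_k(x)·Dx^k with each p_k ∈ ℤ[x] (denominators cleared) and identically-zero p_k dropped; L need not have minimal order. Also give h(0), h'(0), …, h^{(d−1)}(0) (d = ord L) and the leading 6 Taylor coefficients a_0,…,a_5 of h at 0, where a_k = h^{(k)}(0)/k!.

L = (-2043 - 1296·x + 44064·x^2 + 186624·x^3 + 186624·x^4)·Dx + (72 + 5472·x + 31104·x^2 + 41472·x^3)·Dx^2 + (-182 + 864·x + 12096·x^2 + 41472·x^3 + 41472·x^4)·Dx^3 + (8 + 608·x + 3456·x^2 + 4608·x^3)·Dx^4 + (5 + 112·x + 800·x^2 + 2304·x^3 + 2304·x^4)·Dx^5  (order 5).
h: a_k = 0, 0, 8, -32/3, 10/3, -112/5, …
ICs: h(0) = 0, h′(0) = 0, h′′(0) = 16, h′′′(0) = -64, h′′′′(0) = 80.

f: a_k = 4, 0, -18, 0, 27/2, 0, …
g: a_k = 0, 4, -8, 64/3, -64, 1024/5, …
h₀=f·g: eliminate ⇒ L₀, order ≤ 2·2.
h=∫₀ˣh₀: take L = L₀·Dx.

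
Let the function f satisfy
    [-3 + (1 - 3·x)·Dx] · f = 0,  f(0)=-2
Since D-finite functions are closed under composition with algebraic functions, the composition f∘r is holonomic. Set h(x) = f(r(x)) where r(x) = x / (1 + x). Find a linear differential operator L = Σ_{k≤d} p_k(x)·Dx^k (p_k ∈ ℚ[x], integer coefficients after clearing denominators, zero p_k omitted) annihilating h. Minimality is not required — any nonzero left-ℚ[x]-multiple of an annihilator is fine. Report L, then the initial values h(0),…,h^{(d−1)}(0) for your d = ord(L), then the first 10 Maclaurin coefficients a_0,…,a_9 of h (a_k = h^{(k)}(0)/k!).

L = 3 + (-1 + x + 2·x^2)·Dx  (order 1).
h: a_k = -2, -6, -12, -24, -48, -96, -192, -384, -768, -1536, …
ICs: h(0) = -2.

f: a_k = -2, -6, -18, -54, -162, -486, -1458, -4374, -13122, -39366, …
h₀=f(r): pull back L_f along r ⇒ L₀.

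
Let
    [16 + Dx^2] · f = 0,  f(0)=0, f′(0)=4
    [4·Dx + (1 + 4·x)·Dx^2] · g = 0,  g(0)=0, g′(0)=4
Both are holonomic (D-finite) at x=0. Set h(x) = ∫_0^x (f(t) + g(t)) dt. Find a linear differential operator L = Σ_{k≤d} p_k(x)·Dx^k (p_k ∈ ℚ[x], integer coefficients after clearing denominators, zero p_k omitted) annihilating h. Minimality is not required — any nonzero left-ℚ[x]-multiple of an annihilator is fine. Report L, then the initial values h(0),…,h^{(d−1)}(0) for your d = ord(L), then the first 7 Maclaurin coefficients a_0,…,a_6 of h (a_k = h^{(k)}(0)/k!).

L = (448 + 512·x + 1024·x^2)·Dx^2 + (48 + 320·x + 768·x^2 + 1024·x^3)·Dx^3 + (28 + 32·x + 64·x^2)·Dx^4 + (3 + 20·x + 48·x^2 + 64·x^3)·Dx^5  (order 5).
h: a_k = 0, 0, 4, -8/3, 8/3, -64/5, 320/9, …
ICs: h(0) = 0, h′(0) = 0, h′′(0) = 8, h′′′(0) = -16, h′′′′(0) = 64.

f: a_k = 0, 4, 0, -32/3, 0, 128/15, 0, …
g: a_k = 0, 4, -8, 64/3, -64, 1024/5, -2048/3, …
f+g: L₀ = lclm(L_f,L_g), ord ≤ 2+2.
Integrate: L := L₀·Dx.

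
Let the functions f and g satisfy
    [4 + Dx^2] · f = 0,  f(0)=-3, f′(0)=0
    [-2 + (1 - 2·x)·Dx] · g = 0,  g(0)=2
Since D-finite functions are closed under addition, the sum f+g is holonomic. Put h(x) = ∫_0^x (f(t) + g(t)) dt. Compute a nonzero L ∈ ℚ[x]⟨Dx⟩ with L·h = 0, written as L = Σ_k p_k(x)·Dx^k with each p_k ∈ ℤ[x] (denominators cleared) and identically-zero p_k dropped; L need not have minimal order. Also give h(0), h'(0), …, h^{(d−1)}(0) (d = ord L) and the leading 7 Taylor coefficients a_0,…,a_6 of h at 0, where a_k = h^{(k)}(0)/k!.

L = (-56 + 32·x - 32·x^2)·Dx + (12 - 40·x + 48·x^2 - 32·x^3)·Dx^2 + (-14 + 8·x - 8·x^2)·Dx^3 + (3 - 10·x + 12·x^2 - 8·x^3)·Dx^4  (order 4).
h: a_k = 0, -1, 2, 14/3, 4, 6, 32/3, …
ICs: h(0) = 0, h′(0) = -1, h′′(0) = 4, h′′′(0) = 28.

f: a_k = -3, 0, 6, 0, -2, 0, 4/15, …
g: a_k = 2, 4, 8, 16, 32, 64, 128, …
f+g: L₀ = lclm(L_f,L_g), ord ≤ 2+1.
Integrate: L := L₀·Dx.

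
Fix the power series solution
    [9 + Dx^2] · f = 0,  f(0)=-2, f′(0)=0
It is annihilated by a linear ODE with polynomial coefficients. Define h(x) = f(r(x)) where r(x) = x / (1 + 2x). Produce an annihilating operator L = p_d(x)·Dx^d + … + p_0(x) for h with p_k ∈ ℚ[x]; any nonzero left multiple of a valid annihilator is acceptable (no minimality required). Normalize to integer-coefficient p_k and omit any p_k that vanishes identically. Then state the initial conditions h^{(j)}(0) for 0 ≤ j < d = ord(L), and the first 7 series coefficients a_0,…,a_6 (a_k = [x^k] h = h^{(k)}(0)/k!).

L = 9 + (4 + 24·x + 48·x^2 + 32·x^3)·Dx + (1 + 8·x + 24·x^2 + 32·x^3 + 16·x^4)·Dx^2  (order 2).
h: a_k = -2, 0, 9, -36, 405/4, -234, 18081/40, …
ICs: h(0) = -2, h′(0) = 0.

f: a_k = -2, 0, 9, 0, -27/4, 0, 81/40, …
Substitute x→r, Dx→(1/r')Dx; clear ⇒ L₀.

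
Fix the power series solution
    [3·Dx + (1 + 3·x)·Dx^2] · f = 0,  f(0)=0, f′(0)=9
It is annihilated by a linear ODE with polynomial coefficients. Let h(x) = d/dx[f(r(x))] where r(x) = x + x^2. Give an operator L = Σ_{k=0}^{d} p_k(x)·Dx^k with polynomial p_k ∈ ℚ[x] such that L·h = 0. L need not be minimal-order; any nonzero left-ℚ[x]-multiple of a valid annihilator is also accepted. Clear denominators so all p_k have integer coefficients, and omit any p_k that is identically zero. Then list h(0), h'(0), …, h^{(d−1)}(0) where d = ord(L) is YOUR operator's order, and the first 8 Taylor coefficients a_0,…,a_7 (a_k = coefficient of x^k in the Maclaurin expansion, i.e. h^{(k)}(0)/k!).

f: a_k = 0, 9, -27/2, 27, -243/4, 729/5, -729/2, 6561/7, …
Substitute x→r, Dx→(1/r')Dx; clear ⇒ L₀.
h=h₀': d/dx-closure on L₀ ⇒ L.
L = (1 + 6·x + 6·x^2) + (1 + 5·x + 9·x^2 + 6·x^3)·Dx  (order 1).
h: a_k = 9, -9, 0, 27, -81, 162, -243, 243, …
ICs: h(0) = 9.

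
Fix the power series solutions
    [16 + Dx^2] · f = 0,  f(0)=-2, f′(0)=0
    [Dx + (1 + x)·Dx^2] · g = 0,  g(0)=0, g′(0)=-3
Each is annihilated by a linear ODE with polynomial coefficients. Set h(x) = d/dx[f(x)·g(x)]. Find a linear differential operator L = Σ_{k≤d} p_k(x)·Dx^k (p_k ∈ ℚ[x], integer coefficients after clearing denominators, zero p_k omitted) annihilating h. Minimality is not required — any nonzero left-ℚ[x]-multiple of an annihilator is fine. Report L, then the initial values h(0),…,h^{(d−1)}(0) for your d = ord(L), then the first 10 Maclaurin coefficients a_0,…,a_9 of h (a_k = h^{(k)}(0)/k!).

f: a_k = -2, 0, 16, 0, -64/3, 0, 512/45, 0, -1024/315, 0, …
g: a_k = 0, -3, 3/2, -1, 3/4, -3/5, 1/2, -3/7, 3/8, -1/3, …
Sym-product of L_f,L_g gives L₀ (≤ ord 4).
Differentiate: ansatz ord ≤ ord L₀ ⇒ L.
L = (96160 + 647168·x + 1757184·x^2 + 2482176·x^3 + 1931264·x^4 + 786432·x^5 + 131072·x^6) + (13728 + 74144·x + 156160·x^2 + 161280·x^3 + 81920·x^4 + 16384·x^5)·Dx + (13546 + 87008·x + 228848·x^2 + 316416·x^3 + 242944·x^4 + 98304·x^5 + 16384·x^6)·Dx^2 + (858 + 4634·x + 9760·x^2 + 10080·x^3 + 5120·x^4 + 1024·x^5)·Dx^3 + (471 + 2910·x + 7439·x^2 + 10080·x^3 + 7640·x^4 + 3072·x^5 + 512·x^6)·Dx^4  (order 4).
h: a_k = 6, -6, -138, 90, 246, -126, -754/5, 998/15, 314/7, -338/21, …
ICs: h(0) = 6, h′(0) = -6, h′′(0) = -276, h′′′(0) = 540.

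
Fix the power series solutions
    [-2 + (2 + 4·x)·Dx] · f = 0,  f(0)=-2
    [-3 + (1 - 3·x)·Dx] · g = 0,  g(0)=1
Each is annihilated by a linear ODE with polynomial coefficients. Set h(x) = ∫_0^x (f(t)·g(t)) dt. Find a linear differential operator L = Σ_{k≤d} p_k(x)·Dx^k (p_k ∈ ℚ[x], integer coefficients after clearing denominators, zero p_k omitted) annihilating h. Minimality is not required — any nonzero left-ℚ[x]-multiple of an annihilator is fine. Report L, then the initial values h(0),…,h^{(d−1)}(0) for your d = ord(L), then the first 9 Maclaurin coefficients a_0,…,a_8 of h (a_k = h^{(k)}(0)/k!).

L = (4 + 3·x)·Dx + (-1 + x + 6·x^2)·Dx^2  (order 2).
h: a_k = 0, -2, -4, -23/3, -35/2, -167/4, -314/3, -15051/56, -22593/32, …
ICs: h(0) = 0, h′(0) = -2.

f: a_k = -2, -2, 1, -1, 5/4, -7/4, 21/8, -33/8, 429/64, …
g: a_k = 1, 3, 9, 27, 81, 243, 729, 2187, 6561, …
h₀=f·g: eliminate ⇒ L₀, order ≤ 1·1.
h=∫h₀ ⇒ L = L₀·Dx.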